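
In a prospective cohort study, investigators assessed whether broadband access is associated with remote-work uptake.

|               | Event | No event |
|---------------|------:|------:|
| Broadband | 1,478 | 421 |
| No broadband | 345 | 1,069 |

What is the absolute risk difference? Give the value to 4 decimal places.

Cells: a = 1478, b = 421, c = 345, d = 1069.
Risk in exposed = 1478/1899 = 0.778304; risk in unexposed = 345/1414 = 0.243989.
Risk difference = 0.778304 − 0.243989 = 0.534316

0.5343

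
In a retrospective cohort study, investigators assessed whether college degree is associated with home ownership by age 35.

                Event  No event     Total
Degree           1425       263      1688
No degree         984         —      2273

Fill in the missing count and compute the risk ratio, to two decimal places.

1.95

The missing cell is in the unexposed row: 2273 − 984 = 1289.
So a = 1425, b = 263, c = 984, d = 1289.
RR = [a/(a+b)] / [c/(c+d)] = (1425/1688) / (984/2273) = 0.84419/0.43291 = 1.95005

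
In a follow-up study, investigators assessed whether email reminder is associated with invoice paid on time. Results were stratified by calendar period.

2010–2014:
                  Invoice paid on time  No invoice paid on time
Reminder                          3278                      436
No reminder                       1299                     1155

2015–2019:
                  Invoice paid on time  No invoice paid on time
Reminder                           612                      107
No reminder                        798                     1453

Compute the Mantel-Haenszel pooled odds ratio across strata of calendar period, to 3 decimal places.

7.574

OR_MH = Σ(aᵢdᵢ/nᵢ) / Σ(bᵢcᵢ/nᵢ), where nᵢ is the stratum total.
Stratum 1 (2010–2014): n = 6168; a·d/n = 3278·1155/6168 = 613.8278; b·c/n = 436·1299/6168 = 91.8230
Stratum 2 (2015–2019): n = 2970; a·d/n = 612·1453/2970 = 299.4061; b·c/n = 107·798/2970 = 28.7495
OR_MH = (613.8278 + 299.4061) / (91.8230 + 28.7495) = 913.2339 / 120.5725 = 7.57415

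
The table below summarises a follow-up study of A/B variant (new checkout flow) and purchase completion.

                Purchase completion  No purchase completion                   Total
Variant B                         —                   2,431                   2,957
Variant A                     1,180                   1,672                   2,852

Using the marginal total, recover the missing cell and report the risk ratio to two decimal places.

The missing cell is in the exposed row: 2957 − 2431 = 526.
So a = 526, b = 2431, c = 1180, d = 1672.
RR = [a/(a+b)] / [c/(c+d)] = (526/2957) / (1180/2852) = 0.17788/0.41374 = 0.42993

0.43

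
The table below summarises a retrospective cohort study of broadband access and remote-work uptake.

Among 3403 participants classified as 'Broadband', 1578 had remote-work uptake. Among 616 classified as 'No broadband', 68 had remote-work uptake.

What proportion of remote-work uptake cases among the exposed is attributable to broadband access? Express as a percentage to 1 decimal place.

From the description: a = 1578, b = 1825, c = 68, d = 548.
Risk in exposed = 1578/3403 = 0.46371; risk in unexposed = 68/616 = 0.11039.
RR = 0.46371/0.11039 = 4.20065
AR% = (RR − 1)/RR × 100 = (4.20065 − 1)/4.20065 × 100 = 76.1942%

76.2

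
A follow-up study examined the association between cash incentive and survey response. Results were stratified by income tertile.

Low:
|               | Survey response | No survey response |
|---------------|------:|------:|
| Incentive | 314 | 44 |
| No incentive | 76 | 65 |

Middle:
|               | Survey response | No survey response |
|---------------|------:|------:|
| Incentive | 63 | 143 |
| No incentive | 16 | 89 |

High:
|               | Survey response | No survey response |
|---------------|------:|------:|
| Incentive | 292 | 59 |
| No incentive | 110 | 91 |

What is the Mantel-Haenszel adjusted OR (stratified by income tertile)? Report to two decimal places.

4.15

OR_MH = Σ(aᵢdᵢ/nᵢ) / Σ(bᵢcᵢ/nᵢ), where nᵢ is the stratum total.
Stratum 1 (Low): n = 499; a·d/n = 314·65/499 = 40.9018; b·c/n = 44·76/499 = 6.7014
Stratum 2 (Middle): n = 311; a·d/n = 63·89/311 = 18.0289; b·c/n = 143·16/311 = 7.3569
Stratum 3 (High): n = 552; a·d/n = 292·91/552 = 48.1377; b·c/n = 59·110/552 = 11.7572
OR_MH = (40.9018 + 18.0289 + 48.1377) / (6.7014 + 7.3569 + 11.7572) = 107.0684 / 25.8156 = 4.14744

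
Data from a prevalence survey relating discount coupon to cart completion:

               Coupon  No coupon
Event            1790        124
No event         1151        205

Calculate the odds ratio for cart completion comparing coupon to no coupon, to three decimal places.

Reading the table with exposure as columns: a = 1790 (Coupon, case), b = 1151 (Coupon, non-case), c = 124 (No coupon, case), d = 205.
OR = (a·d)/(b·c) = (1790 × 205) / (1151 × 124) = 366950 / 142724 = 2.57105
The odds of cart completion are about 2.57 times as high in the coupon group.

2.571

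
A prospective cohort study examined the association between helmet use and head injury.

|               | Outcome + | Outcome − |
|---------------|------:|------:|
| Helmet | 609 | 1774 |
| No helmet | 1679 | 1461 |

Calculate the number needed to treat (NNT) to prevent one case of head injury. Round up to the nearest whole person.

4

Risk in treated group = 609/2383 = 0.25556; risk in control = 1679/3140 = 0.53471.
Absolute risk reduction = 0.53471 − 0.25556 = 0.27915
NNT = 1 / ARR = 1 / 0.27915 = 3.582 → round up → 4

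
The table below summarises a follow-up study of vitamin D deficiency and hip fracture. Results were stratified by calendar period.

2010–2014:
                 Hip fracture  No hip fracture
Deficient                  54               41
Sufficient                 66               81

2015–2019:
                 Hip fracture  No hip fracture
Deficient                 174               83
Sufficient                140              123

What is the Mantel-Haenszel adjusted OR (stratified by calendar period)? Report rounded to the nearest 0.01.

1.77

OR_MH = Σ(aᵢdᵢ/nᵢ) / Σ(bᵢcᵢ/nᵢ), where nᵢ is the stratum total.
Stratum 1 (2010–2014): n = 242; a·d/n = 54·81/242 = 18.0744; b·c/n = 41·66/242 = 11.1818
Stratum 2 (2015–2019): n = 520; a·d/n = 174·123/520 = 41.1577; b·c/n = 83·140/520 = 22.3462
OR_MH = (18.0744 + 41.1577) / (11.1818 + 22.3462) = 59.2321 / 33.5280 = 1.76665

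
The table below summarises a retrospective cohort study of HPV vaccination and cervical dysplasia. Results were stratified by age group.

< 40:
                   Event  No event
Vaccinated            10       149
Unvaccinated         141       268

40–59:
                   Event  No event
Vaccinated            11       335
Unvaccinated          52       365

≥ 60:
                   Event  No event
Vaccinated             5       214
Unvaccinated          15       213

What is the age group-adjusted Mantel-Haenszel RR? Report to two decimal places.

0.22

RR_MH = Σ(aᵢ·n₀ᵢ/nᵢ) / Σ(cᵢ·n₁ᵢ/nᵢ), with n₁ᵢ = aᵢ+bᵢ (exposed), n₀ᵢ = cᵢ+dᵢ (unexposed), nᵢ = n₁ᵢ+n₀ᵢ.
Stratum 1 (< 40): n₁ = 159, n₀ = 409, n = 568; a·n₀/n = 10·409/568 = 7.2007; c·n₁/n = 141·159/568 = 39.4701
Stratum 2 (40–59): n₁ = 346, n₀ = 417, n = 763; a·n₀/n = 11·417/763 = 6.0118; c·n₁/n = 52·346/763 = 23.5806
Stratum 3 (≥ 60): n₁ = 219, n₀ = 228, n = 447; a·n₀/n = 5·228/447 = 2.5503; c·n₁/n = 15·219/447 = 7.3490
RR_MH = (7.2007 + 6.0118 + 2.5503) / (39.4701 + 23.5806 + 7.3490) = 15.7628 / 70.3997 = 0.22390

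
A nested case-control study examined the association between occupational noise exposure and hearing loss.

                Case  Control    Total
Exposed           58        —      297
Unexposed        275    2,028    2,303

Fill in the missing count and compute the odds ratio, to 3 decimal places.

The missing cell is in the exposed row: 297 − 58 = 239.
So a = 58, b = 239, c = 275, d = 2028.
OR = (a·d)/(b·c) = (58 × 2028) / (239 × 275) = 117624 / 65725 = 1.78964

1.790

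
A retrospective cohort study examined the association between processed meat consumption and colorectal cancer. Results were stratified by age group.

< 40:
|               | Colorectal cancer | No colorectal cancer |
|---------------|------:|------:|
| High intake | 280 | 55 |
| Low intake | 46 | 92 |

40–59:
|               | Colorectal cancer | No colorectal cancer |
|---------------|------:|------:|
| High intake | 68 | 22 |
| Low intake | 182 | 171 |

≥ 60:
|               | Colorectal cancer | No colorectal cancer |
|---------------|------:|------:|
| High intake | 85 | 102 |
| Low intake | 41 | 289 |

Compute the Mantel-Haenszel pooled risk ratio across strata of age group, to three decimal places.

RR_MH = Σ(aᵢ·n₀ᵢ/nᵢ) / Σ(cᵢ·n₁ᵢ/nᵢ), with n₁ᵢ = aᵢ+bᵢ (exposed), n₀ᵢ = cᵢ+dᵢ (unexposed), nᵢ = n₁ᵢ+n₀ᵢ.
Stratum 1 (< 40): n₁ = 335, n₀ = 138, n = 473; a·n₀/n = 280·138/473 = 81.6913; c·n₁/n = 46·335/473 = 32.5793
Stratum 2 (40–59): n₁ = 90, n₀ = 353, n = 443; a·n₀/n = 68·353/443 = 54.1851; c·n₁/n = 182·90/443 = 36.9752
Stratum 3 (≥ 60): n₁ = 187, n₀ = 330, n = 517; a·n₀/n = 85·330/517 = 54.2553; c·n₁/n = 41·187/517 = 14.8298
RR_MH = (81.6913 + 54.1851 + 54.2553) / (32.5793 + 36.9752 + 14.8298) = 190.1318 / 84.3842 = 2.25317

2.253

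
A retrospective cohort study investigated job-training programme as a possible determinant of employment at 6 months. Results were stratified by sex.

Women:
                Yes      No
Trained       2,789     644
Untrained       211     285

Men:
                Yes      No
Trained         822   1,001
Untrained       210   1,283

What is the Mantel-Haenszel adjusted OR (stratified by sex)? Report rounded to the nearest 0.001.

OR_MH = Σ(aᵢdᵢ/nᵢ) / Σ(bᵢcᵢ/nᵢ), where nᵢ is the stratum total.
Stratum 1 (Women): n = 3929; a·d/n = 2789·285/3929 = 202.3072; b·c/n = 644·211/3929 = 34.5849
Stratum 2 (Men): n = 3316; a·d/n = 822·1283/3316 = 318.0416; b·c/n = 1001·210/3316 = 63.3926
OR_MH = (202.3072 + 318.0416) / (34.5849 + 63.3926) = 520.3488 / 97.9775 = 5.31090

5.311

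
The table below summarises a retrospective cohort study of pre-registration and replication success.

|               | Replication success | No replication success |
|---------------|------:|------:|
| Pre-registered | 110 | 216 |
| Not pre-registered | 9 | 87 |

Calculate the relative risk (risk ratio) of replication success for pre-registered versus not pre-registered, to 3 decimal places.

3.599

Cells: a = 110, b = 216, c = 9, d = 87.
Risk in exposed = 110/326 = 0.33742; risk in unexposed = 9/96 = 0.09375.
RR = 0.33742 / 0.09375 = 3.59918
The risk among the exposed is 3.60 times that among the unexposed.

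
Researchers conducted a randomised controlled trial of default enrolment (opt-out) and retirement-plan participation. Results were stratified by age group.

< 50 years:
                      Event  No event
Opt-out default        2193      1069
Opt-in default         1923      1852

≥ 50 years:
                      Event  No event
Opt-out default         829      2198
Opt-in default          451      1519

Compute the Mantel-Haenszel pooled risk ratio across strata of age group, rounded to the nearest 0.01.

RR_MH = Σ(aᵢ·n₀ᵢ/nᵢ) / Σ(cᵢ·n₁ᵢ/nᵢ), with n₁ᵢ = aᵢ+bᵢ (exposed), n₀ᵢ = cᵢ+dᵢ (unexposed), nᵢ = n₁ᵢ+n₀ᵢ.
Stratum 1 (< 50 years): n₁ = 3262, n₀ = 3775, n = 7037; a·n₀/n = 2193·3775/7037 = 1176.4353; c·n₁/n = 1923·3262/7037 = 891.4063
Stratum 2 (≥ 50 years): n₁ = 3027, n₀ = 1970, n = 4997; a·n₀/n = 829·1970/4997 = 326.8221; c·n₁/n = 451·3027/4997 = 273.1993
RR_MH = (1176.4353 + 326.8221) / (891.4063 + 273.1993) = 1503.2574 / 1164.6056 = 1.29079

1.29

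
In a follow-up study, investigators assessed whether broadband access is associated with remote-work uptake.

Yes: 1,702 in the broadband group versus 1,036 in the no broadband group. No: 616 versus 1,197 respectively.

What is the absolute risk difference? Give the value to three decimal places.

From the description: a = 1702, b = 616, c = 1036, d = 1197.
Risk in exposed = 1702/2318 = 0.734254; risk in unexposed = 1036/2233 = 0.463950.
Risk difference = 0.734254 − 0.463950 = 0.270304

0.270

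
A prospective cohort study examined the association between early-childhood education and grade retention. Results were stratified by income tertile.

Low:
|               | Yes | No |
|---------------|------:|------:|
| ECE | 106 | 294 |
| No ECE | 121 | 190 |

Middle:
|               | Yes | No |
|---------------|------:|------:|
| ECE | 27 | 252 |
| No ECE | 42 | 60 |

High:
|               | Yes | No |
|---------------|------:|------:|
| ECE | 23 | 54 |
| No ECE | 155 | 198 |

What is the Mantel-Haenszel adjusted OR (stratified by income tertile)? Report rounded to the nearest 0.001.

OR_MH = Σ(aᵢdᵢ/nᵢ) / Σ(bᵢcᵢ/nᵢ), where nᵢ is the stratum total.
Stratum 1 (Low): n = 711; a·d/n = 106·190/711 = 28.3263; b·c/n = 294·121/711 = 50.0338
Stratum 2 (Middle): n = 381; a·d/n = 27·60/381 = 4.2520; b·c/n = 252·42/381 = 27.7795
Stratum 3 (High): n = 430; a·d/n = 23·198/430 = 10.5907; b·c/n = 54·155/430 = 19.4651
OR_MH = (28.3263 + 4.2520 + 10.5907) / (50.0338 + 27.7795 + 19.4651) = 43.1690 / 97.2784 = 0.44377

0.444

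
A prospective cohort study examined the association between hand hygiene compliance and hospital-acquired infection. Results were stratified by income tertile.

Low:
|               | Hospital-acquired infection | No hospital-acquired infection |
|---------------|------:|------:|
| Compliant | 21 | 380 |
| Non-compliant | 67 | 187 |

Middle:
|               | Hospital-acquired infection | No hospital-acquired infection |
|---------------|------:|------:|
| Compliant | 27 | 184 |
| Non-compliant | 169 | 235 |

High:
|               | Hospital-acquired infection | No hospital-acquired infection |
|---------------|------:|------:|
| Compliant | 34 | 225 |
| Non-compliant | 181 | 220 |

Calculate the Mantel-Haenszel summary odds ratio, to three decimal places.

0.183

OR_MH = Σ(aᵢdᵢ/nᵢ) / Σ(bᵢcᵢ/nᵢ), where nᵢ is the stratum total.
Stratum 1 (Low): n = 655; a·d/n = 21·187/655 = 5.9954; b·c/n = 380·67/655 = 38.8702
Stratum 2 (Middle): n = 615; a·d/n = 27·235/615 = 10.3171; b·c/n = 184·169/615 = 50.5626
Stratum 3 (High): n = 660; a·d/n = 34·220/660 = 11.3333; b·c/n = 225·181/660 = 61.7045
OR_MH = (5.9954 + 10.3171 + 11.3333) / (38.8702 + 50.5626 + 61.7045) = 27.6458 / 151.1374 = 0.18292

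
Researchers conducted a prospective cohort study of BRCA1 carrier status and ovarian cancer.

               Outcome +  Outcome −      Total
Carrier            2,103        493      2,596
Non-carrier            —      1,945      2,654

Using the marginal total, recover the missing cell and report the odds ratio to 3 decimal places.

11.702

The missing cell is in the unexposed row: 2654 − 1945 = 709.
So a = 2103, b = 493, c = 709, d = 1945.
OR = (a·d)/(b·c) = (2103 × 1945) / (493 × 709) = 4090335 / 349537 = 11.70215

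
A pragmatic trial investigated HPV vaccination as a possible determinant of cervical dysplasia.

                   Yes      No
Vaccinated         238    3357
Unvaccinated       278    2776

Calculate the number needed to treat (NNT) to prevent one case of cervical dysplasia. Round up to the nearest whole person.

Risk in treated group = 238/3595 = 0.06620; risk in control = 278/3054 = 0.09103.
Absolute risk reduction = 0.09103 − 0.06620 = 0.02483
NNT = 1 / ARR = 1 / 0.02483 = 40.282 → round up → 41

41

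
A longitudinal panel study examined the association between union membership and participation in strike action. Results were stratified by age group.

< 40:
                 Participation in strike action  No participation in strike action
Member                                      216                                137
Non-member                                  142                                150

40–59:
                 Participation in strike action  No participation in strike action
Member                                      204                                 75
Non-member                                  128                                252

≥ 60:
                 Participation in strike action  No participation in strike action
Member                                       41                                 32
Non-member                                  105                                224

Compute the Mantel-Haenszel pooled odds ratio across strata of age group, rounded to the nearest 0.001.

OR_MH = Σ(aᵢdᵢ/nᵢ) / Σ(bᵢcᵢ/nᵢ), where nᵢ is the stratum total.
Stratum 1 (< 40): n = 645; a·d/n = 216·150/645 = 50.2326; b·c/n = 137·142/645 = 30.1612
Stratum 2 (40–59): n = 659; a·d/n = 204·252/659 = 78.0091; b·c/n = 75·128/659 = 14.5675
Stratum 3 (≥ 60): n = 402; a·d/n = 41·224/402 = 22.8458; b·c/n = 32·105/402 = 8.3582
OR_MH = (50.2326 + 78.0091 + 22.8458) / (30.1612 + 14.5675 + 8.3582) = 151.0874 / 53.0870 = 2.84604

2.846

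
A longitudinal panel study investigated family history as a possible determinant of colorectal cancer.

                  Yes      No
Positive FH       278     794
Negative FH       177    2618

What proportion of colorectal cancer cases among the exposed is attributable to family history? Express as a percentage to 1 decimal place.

Cells: a = 278, b = 794, c = 177, d = 2618.
Risk in exposed = 278/1072 = 0.25933; risk in unexposed = 177/2795 = 0.06333.
RR = 0.25933/0.06333 = 4.09504
AR% = (RR − 1)/RR × 100 = (4.09504 − 1)/4.09504 × 100 = 75.5802%

75.6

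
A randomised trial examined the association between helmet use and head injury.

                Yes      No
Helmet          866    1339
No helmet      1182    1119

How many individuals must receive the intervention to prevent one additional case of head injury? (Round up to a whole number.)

9

Risk in treated group = 866/2205 = 0.39274; risk in control = 1182/2301 = 0.51369.
Absolute risk reduction = 0.51369 − 0.39274 = 0.12095
NNT = 1 / ARR = 1 / 0.12095 = 8.268 → round up → 9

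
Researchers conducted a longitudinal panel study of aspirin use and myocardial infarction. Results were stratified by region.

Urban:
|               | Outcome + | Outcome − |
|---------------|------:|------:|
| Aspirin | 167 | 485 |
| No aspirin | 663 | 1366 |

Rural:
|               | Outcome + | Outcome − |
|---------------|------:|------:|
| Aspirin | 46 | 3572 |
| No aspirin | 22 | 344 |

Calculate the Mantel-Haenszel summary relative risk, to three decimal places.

RR_MH = Σ(aᵢ·n₀ᵢ/nᵢ) / Σ(cᵢ·n₁ᵢ/nᵢ), with n₁ᵢ = aᵢ+bᵢ (exposed), n₀ᵢ = cᵢ+dᵢ (unexposed), nᵢ = n₁ᵢ+n₀ᵢ.
Stratum 1 (Urban): n₁ = 652, n₀ = 2029, n = 2681; a·n₀/n = 167·2029/2681 = 126.3868; c·n₁/n = 663·652/2681 = 161.2369
Stratum 2 (Rural): n₁ = 3618, n₀ = 366, n = 3984; a·n₀/n = 46·366/3984 = 4.2259; c·n₁/n = 22·3618/3984 = 19.9789
RR_MH = (126.3868 + 4.2259) / (161.2369 + 19.9789) = 130.6127 / 181.2158 = 0.72076

0.721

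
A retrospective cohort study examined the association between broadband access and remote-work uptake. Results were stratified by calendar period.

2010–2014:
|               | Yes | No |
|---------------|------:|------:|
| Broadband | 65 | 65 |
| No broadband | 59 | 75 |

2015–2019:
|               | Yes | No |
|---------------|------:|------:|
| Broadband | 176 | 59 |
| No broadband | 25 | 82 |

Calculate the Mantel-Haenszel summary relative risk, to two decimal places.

RR_MH = Σ(aᵢ·n₀ᵢ/nᵢ) / Σ(cᵢ·n₁ᵢ/nᵢ), with n₁ᵢ = aᵢ+bᵢ (exposed), n₀ᵢ = cᵢ+dᵢ (unexposed), nᵢ = n₁ᵢ+n₀ᵢ.
Stratum 1 (2010–2014): n₁ = 130, n₀ = 134, n = 264; a·n₀/n = 65·134/264 = 32.9924; c·n₁/n = 59·130/264 = 29.0530
Stratum 2 (2015–2019): n₁ = 235, n₀ = 107, n = 342; a·n₀/n = 176·107/342 = 55.0643; c·n₁/n = 25·235/342 = 17.1784
RR_MH = (32.9924 + 55.0643) / (29.0530 + 17.1784) = 88.0568 / 46.2314 = 1.90470

1.90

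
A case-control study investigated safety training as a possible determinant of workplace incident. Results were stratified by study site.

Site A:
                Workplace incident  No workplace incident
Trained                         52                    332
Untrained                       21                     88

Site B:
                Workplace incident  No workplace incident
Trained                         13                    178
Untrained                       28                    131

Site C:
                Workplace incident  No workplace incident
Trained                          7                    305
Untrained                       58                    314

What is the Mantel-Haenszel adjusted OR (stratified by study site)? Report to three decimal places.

OR_MH = Σ(aᵢdᵢ/nᵢ) / Σ(bᵢcᵢ/nᵢ), where nᵢ is the stratum total.
Stratum 1 (Site A): n = 493; a·d/n = 52·88/493 = 9.2819; b·c/n = 332·21/493 = 14.1420
Stratum 2 (Site B): n = 350; a·d/n = 13·131/350 = 4.8657; b·c/n = 178·28/350 = 14.2400
Stratum 3 (Site C): n = 684; a·d/n = 7·314/684 = 3.2135; b·c/n = 305·58/684 = 25.8626
OR_MH = (9.2819 + 4.8657 + 3.2135) / (14.1420 + 14.2400 + 25.8626) = 17.3611 / 54.2446 = 0.32005

0.320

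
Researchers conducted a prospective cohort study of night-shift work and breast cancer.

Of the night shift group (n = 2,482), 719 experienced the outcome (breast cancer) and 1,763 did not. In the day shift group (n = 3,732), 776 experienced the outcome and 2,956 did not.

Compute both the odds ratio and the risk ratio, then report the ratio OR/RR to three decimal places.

From the description: a = 719, b = 1763, c = 776, d = 2956.
OR = (719·2956)/(1763·776) = 2125364/1368088 = 1.55353
Risk in exposed = 719/2482 = 0.28969; risk in unexposed = 776/3732 = 0.20793; RR = 1.39318
OR/RR = 1.55353 / 1.39318 = 1.11510
The outcome is not rare, so the OR lies further from 1 than the RR.

1.115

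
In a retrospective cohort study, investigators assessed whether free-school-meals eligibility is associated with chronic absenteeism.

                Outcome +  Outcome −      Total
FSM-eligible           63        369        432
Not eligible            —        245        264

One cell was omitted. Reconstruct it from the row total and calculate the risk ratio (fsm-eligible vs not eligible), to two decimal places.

The missing cell is in the unexposed row: 264 − 245 = 19.
So a = 63, b = 369, c = 19, d = 245.
RR = [a/(a+b)] / [c/(c+d)] = (63/432) / (19/264) = 0.14583/0.07197 = 2.02632

2.03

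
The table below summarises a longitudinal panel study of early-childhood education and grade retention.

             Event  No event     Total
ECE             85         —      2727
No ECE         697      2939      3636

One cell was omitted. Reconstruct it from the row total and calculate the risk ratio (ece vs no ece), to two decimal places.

The missing cell is in the exposed row: 2727 − 85 = 2642.
So a = 85, b = 2642, c = 697, d = 2939.
RR = [a/(a+b)] / [c/(c+d)] = (85/2727) / (697/3636) = 0.03117/0.19169 = 0.16260

0.16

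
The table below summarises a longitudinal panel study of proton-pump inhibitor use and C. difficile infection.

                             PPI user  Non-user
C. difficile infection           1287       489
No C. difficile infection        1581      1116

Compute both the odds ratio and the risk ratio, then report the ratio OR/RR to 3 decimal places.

Reading the table with exposure as columns: a = 1287 (PPI user, case), b = 1581 (PPI user, non-case), c = 489 (Non-user, case), d = 1116.
OR = (1287·1116)/(1581·489) = 1436292/773109 = 1.85781
Risk in exposed = 1287/2868 = 0.44874; risk in unexposed = 489/1605 = 0.30467; RR = 1.47287
OR/RR = 1.85781 / 1.47287 = 1.26135
The outcome is not rare, so the OR lies further from 1 than the RR.

1.261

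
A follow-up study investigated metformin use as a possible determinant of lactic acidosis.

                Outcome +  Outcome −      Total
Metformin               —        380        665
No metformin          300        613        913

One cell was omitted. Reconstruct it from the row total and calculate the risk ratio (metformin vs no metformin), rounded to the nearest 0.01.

1.30

The missing cell is in the exposed row: 665 − 380 = 285.
So a = 285, b = 380, c = 300, d = 613.
RR = [a/(a+b)] / [c/(c+d)] = (285/665) / (300/913) = 0.42857/0.32859 = 1.30429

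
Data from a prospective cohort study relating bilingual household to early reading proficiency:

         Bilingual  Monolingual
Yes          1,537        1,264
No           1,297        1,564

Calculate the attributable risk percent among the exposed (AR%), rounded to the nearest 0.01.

17.59

Reading the table with exposure as columns: a = 1537 (Bilingual, case), b = 1297 (Bilingual, non-case), c = 1264 (Monolingual, case), d = 1564.
Risk in exposed = 1537/2834 = 0.54234; risk in unexposed = 1264/2828 = 0.44696.
RR = 0.54234/0.44696 = 1.21341
AR% = (RR − 1)/RR × 100 = (1.21341 − 1)/1.21341 × 100 = 17.5874%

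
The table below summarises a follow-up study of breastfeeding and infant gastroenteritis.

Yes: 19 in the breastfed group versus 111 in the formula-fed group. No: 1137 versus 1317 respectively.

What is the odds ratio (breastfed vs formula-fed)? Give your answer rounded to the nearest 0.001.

From the description: a = 19, b = 1137, c = 111, d = 1317.
OR = (a·d)/(b·c) = (19 × 1317) / (1137 × 111) = 25023 / 126207 = 0.19827
Exposure is associated with lower odds of infant gastroenteritis (OR = 0.20 < 1).

0.198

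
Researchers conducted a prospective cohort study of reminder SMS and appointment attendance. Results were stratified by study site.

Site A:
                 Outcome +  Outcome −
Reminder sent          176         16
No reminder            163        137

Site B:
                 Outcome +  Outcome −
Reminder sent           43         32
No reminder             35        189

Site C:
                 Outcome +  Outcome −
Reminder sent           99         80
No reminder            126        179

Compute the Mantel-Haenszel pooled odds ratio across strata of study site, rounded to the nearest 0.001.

OR_MH = Σ(aᵢdᵢ/nᵢ) / Σ(bᵢcᵢ/nᵢ), where nᵢ is the stratum total.
Stratum 1 (Site A): n = 492; a·d/n = 176·137/492 = 49.0081; b·c/n = 16·163/492 = 5.3008
Stratum 2 (Site B): n = 299; a·d/n = 43·189/299 = 27.1806; b·c/n = 32·35/299 = 3.7458
Stratum 3 (Site C): n = 484; a·d/n = 99·179/484 = 36.6136; b·c/n = 80·126/484 = 20.8264
OR_MH = (49.0081 + 27.1806 + 36.6136) / (5.3008 + 3.7458 + 20.8264) = 112.8024 / 29.8731 = 3.77605

3.776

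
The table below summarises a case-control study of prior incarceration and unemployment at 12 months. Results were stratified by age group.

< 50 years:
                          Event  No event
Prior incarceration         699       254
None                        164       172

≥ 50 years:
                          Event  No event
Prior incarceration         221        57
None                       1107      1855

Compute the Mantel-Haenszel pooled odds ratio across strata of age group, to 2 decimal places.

4.24

OR_MH = Σ(aᵢdᵢ/nᵢ) / Σ(bᵢcᵢ/nᵢ), where nᵢ is the stratum total.
Stratum 1 (< 50 years): n = 1289; a·d/n = 699·172/1289 = 93.2723; b·c/n = 254·164/1289 = 32.3165
Stratum 2 (≥ 50 years): n = 3240; a·d/n = 221·1855/3240 = 126.5293; b·c/n = 57·1107/3240 = 19.4750
OR_MH = (93.2723 + 126.5293) / (32.3165 + 19.4750) = 219.8016 / 51.7915 = 4.24397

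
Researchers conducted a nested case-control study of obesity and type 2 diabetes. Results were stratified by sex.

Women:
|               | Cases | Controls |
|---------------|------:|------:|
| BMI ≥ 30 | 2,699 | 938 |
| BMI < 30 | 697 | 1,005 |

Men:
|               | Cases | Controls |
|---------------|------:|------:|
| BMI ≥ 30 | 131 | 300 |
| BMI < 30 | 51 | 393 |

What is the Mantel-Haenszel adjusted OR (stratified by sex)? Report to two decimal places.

4.05

OR_MH = Σ(aᵢdᵢ/nᵢ) / Σ(bᵢcᵢ/nᵢ), where nᵢ is the stratum total.
Stratum 1 (Women): n = 5339; a·d/n = 2699·1005/5339 = 508.0530; b·c/n = 938·697/5339 = 122.4548
Stratum 2 (Men): n = 875; a·d/n = 131·393/875 = 58.8377; b·c/n = 300·51/875 = 17.4857
OR_MH = (508.0530 + 58.8377) / (122.4548 + 17.4857) = 566.8907 / 139.9405 = 4.05094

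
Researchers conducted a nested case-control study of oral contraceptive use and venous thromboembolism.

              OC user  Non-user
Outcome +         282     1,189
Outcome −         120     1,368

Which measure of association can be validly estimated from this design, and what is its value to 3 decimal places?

2.704

Reading the table with exposure as columns: a = 282 (OC user, case), b = 120 (OC user, non-case), c = 1189 (Non-user, case), d = 1368.
This is a nested case-control study: participants were sampled on outcome status, so risks in the source population cannot be estimated directly — relative risk is not valid here. The odds ratio is the appropriate measure.
OR = (a·d)/(b·c) = (282 × 1368) / (120 × 1189) = 385776 / 142680 = 2.70378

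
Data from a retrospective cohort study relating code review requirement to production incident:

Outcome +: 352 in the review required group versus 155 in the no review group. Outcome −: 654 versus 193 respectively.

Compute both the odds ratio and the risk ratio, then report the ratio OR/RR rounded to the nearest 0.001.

From the description: a = 352, b = 654, c = 155, d = 193.
OR = (352·193)/(654·155) = 67936/101370 = 0.67018
Risk in exposed = 352/1006 = 0.34990; risk in unexposed = 155/348 = 0.44540; RR = 0.78558
OR/RR = 0.67018 / 0.78558 = 0.85310
The outcome is not rare, so the OR lies further from 1 than the RR.

0.853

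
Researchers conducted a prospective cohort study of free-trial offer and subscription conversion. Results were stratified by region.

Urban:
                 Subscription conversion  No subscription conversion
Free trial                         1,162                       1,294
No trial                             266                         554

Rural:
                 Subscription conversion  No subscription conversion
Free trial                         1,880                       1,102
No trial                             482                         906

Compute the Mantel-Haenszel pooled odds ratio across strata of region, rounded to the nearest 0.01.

OR_MH = Σ(aᵢdᵢ/nᵢ) / Σ(bᵢcᵢ/nᵢ), where nᵢ is the stratum total.
Stratum 1 (Urban): n = 3276; a·d/n = 1162·554/3276 = 196.5043; b·c/n = 1294·266/3276 = 105.0684
Stratum 2 (Rural): n = 4370; a·d/n = 1880·906/4370 = 389.7666; b·c/n = 1102·482/4370 = 121.5478
OR_MH = (196.5043 + 389.7666) / (105.0684 + 121.5478) = 586.2709 / 226.6162 = 2.58707

2.59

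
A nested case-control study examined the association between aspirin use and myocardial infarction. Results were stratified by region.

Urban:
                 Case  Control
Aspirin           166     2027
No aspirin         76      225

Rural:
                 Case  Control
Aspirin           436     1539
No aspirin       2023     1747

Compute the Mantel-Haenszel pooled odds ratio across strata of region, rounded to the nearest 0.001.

0.244

OR_MH = Σ(aᵢdᵢ/nᵢ) / Σ(bᵢcᵢ/nᵢ), where nᵢ is the stratum total.
Stratum 1 (Urban): n = 2494; a·d/n = 166·225/2494 = 14.9759; b·c/n = 2027·76/2494 = 61.7690
Stratum 2 (Rural): n = 5745; a·d/n = 436·1747/5745 = 132.5835; b·c/n = 1539·2023/5745 = 541.9316
OR_MH = (14.9759 + 132.5835) / (61.7690 + 541.9316) = 147.5594 / 603.7006 = 0.24442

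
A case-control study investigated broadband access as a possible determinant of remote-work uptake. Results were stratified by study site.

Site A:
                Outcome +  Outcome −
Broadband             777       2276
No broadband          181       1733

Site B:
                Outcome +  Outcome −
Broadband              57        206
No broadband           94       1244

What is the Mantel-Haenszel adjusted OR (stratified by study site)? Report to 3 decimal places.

OR_MH = Σ(aᵢdᵢ/nᵢ) / Σ(bᵢcᵢ/nᵢ), where nᵢ is the stratum total.
Stratum 1 (Site A): n = 4967; a·d/n = 777·1733/4967 = 271.0974; b·c/n = 2276·181/4967 = 82.9386
Stratum 2 (Site B): n = 1601; a·d/n = 57·1244/1601 = 44.2898; b·c/n = 206·94/1601 = 12.0949
OR_MH = (271.0974 + 44.2898) / (82.9386 + 12.0949) = 315.3873 / 95.0335 = 3.31869

3.319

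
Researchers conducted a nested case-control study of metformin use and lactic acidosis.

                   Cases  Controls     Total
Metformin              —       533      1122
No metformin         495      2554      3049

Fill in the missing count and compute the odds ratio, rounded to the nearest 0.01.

The missing cell is in the exposed row: 1122 − 533 = 589.
So a = 589, b = 533, c = 495, d = 2554.
OR = (a·d)/(b·c) = (589 × 2554) / (533 × 495) = 1504306 / 263835 = 5.70169

5.70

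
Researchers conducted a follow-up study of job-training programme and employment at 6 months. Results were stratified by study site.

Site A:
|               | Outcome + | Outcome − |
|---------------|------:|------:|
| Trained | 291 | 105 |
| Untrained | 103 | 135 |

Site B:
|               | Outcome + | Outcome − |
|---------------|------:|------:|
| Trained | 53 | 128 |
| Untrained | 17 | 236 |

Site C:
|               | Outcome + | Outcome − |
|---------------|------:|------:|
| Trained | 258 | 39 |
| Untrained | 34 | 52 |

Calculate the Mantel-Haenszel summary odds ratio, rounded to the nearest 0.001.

OR_MH = Σ(aᵢdᵢ/nᵢ) / Σ(bᵢcᵢ/nᵢ), where nᵢ is the stratum total.
Stratum 1 (Site A): n = 634; a·d/n = 291·135/634 = 61.9637; b·c/n = 105·103/634 = 17.0584
Stratum 2 (Site B): n = 434; a·d/n = 53·236/434 = 28.8203; b·c/n = 128·17/434 = 5.0138
Stratum 3 (Site C): n = 383; a·d/n = 258·52/383 = 35.0287; b·c/n = 39·34/383 = 3.4621
OR_MH = (61.9637 + 28.8203 + 35.0287) / (17.0584 + 5.0138 + 3.4621) = 125.8127 / 25.5343 = 4.92720

4.927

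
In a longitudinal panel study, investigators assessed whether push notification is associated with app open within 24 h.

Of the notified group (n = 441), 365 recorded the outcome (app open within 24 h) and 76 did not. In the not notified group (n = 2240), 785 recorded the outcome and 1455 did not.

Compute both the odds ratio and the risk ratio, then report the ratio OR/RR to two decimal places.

From the description: a = 365, b = 76, c = 785, d = 1455.
OR = (365·1455)/(76·785) = 531075/59660 = 8.90169
Risk in exposed = 365/441 = 0.82766; risk in unexposed = 785/2240 = 0.35045; RR = 2.36174
OR/RR = 8.90169 / 2.36174 = 3.76912
The outcome is not rare, so the OR lies further from 1 than the RR.

3.77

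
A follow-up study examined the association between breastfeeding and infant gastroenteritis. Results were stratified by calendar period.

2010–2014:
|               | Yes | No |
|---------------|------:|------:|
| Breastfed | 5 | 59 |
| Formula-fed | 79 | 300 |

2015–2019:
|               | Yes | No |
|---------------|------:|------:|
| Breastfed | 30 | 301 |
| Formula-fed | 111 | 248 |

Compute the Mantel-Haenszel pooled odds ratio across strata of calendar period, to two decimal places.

OR_MH = Σ(aᵢdᵢ/nᵢ) / Σ(bᵢcᵢ/nᵢ), where nᵢ is the stratum total.
Stratum 1 (2010–2014): n = 443; a·d/n = 5·300/443 = 3.3860; b·c/n = 59·79/443 = 10.5214
Stratum 2 (2015–2019): n = 690; a·d/n = 30·248/690 = 10.7826; b·c/n = 301·111/690 = 48.4217
OR_MH = (3.3860 + 10.7826) / (10.5214 + 48.4217) = 14.1686 / 58.9432 = 0.24038

0.24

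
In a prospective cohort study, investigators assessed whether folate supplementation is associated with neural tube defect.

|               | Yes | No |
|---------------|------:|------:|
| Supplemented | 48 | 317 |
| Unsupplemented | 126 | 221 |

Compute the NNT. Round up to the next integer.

5

Risk in treated group = 48/365 = 0.13151; risk in control = 126/347 = 0.36311.
Absolute risk reduction = 0.36311 − 0.13151 = 0.23161
NNT = 1 / ARR = 1 / 0.23161 = 4.318 → round up → 5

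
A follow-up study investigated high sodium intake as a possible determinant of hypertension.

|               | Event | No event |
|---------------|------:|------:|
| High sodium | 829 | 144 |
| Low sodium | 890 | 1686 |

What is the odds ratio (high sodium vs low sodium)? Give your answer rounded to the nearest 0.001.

Cells: a = 829, b = 144, c = 890, d = 1686.
OR = (a·d)/(b·c) = (829 × 1686) / (144 × 890) = 1397694 / 128160 = 10.90585
The odds of hypertension are about 10.91 times as high in the high sodium group.

10.906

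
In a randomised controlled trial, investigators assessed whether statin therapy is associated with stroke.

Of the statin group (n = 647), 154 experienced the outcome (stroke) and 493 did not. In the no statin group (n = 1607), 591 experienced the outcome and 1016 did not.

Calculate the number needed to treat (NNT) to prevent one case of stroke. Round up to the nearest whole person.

8

Risk in treated group = 154/647 = 0.23802; risk in control = 591/1607 = 0.36777.
Absolute risk reduction = 0.36777 − 0.23802 = 0.12974
NNT = 1 / ARR = 1 / 0.12974 = 7.707 → round up → 8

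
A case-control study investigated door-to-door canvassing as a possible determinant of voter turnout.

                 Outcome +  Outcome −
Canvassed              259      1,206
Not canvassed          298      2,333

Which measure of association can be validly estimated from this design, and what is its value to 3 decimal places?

Cells: a = 259, b = 1206, c = 298, d = 2333.
This is a case-control study: participants were sampled on outcome status, so risks in the source population cannot be estimated directly — relative risk is not valid here. The odds ratio is the appropriate measure.
OR = (a·d)/(b·c) = (259 × 2333) / (1206 × 298) = 604247 / 359388 = 1.68132

1.681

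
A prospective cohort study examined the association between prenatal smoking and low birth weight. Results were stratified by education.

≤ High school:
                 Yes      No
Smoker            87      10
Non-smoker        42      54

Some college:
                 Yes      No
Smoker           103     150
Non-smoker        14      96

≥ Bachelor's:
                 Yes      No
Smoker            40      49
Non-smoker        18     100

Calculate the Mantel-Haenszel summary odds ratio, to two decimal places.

OR_MH = Σ(aᵢdᵢ/nᵢ) / Σ(bᵢcᵢ/nᵢ), where nᵢ is the stratum total.
Stratum 1 (≤ High school): n = 193; a·d/n = 87·54/193 = 24.3420; b·c/n = 10·42/193 = 2.1762
Stratum 2 (Some college): n = 363; a·d/n = 103·96/363 = 27.2397; b·c/n = 150·14/363 = 5.7851
Stratum 3 (≥ Bachelor's): n = 207; a·d/n = 40·100/207 = 19.3237; b·c/n = 49·18/207 = 4.2609
OR_MH = (24.3420 + 27.2397 + 19.3237) / (2.1762 + 5.7851 + 4.2609) = 70.9053 / 12.2222 = 5.80137

5.80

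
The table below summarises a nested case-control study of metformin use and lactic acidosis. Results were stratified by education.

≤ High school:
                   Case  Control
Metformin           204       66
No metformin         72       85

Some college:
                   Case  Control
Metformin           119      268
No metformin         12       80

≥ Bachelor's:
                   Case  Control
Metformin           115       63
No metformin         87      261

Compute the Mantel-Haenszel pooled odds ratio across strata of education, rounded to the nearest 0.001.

OR_MH = Σ(aᵢdᵢ/nᵢ) / Σ(bᵢcᵢ/nᵢ), where nᵢ is the stratum total.
Stratum 1 (≤ High school): n = 427; a·d/n = 204·85/427 = 40.6089; b·c/n = 66·72/427 = 11.1288
Stratum 2 (Some college): n = 479; a·d/n = 119·80/479 = 19.8747; b·c/n = 268·12/479 = 6.7140
Stratum 3 (≥ Bachelor's): n = 526; a·d/n = 115·261/526 = 57.0627; b·c/n = 63·87/526 = 10.4202
OR_MH = (40.6089 + 19.8747 + 57.0627) / (11.1288 + 6.7140 + 10.4202) = 117.5464 / 28.2629 = 4.15903

4.159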